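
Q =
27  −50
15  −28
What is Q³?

[[183, −350], [105, −202]]

tr Q = −1 and det Q = −6, so the characteristic polynomial is λ² − (−1)λ + (−6) with roots 2 and −3.
Eigenvectors give P = [[2, −5], [1, −3]] with P⁻¹ = [[3, −5], [1, −2]], and Q = P·diag(2, −3)·P⁻¹.
Then Q³ = P·diag(8, −27)·P⁻¹ = [[16, 135], [8, 81]] · [[3, −5], [1, −2]] = [[183, −350], [105, −202]].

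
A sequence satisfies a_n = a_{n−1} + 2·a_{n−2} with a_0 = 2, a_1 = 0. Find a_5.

20

With companion matrix A = [[1, 2], [1, 0]], [a_n, a_{n−1}]ᵀ = A·[a_{n−1}, a_{n−2}]ᵀ, so [a_5, a_4]ᵀ = A⁴·[a_1, a_0]ᵀ.
A⁴ = [[11, 10], [5, 6]], giving [a_5, a_4]ᵀ = [[20], [12]].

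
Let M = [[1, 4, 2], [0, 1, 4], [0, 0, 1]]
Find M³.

[[1, 12, 54], [0, 1, 12], [0, 0, 1]]

M = I + N where N = [[0, 4, 2], [0, 0, 4], [0, 0, 0]] is strictly upper-triangular, so N³ = 0.
(I + N)³ = I + 3·N + 3·N² = [[1, 12, 54], [0, 1, 12], [0, 0, 1]].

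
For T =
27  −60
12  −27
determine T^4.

tr T = 0 and det T = −9, so the characteristic polynomial is λ² − (0)λ + (−9) with roots 3 and −3.
Eigenvectors give P = [[5, 2], [2, 1]] with P⁻¹ = [[1, −2], [−2, 5]], and T = P·diag(3, −3)·P⁻¹.
Then T^4 = P·diag(81, 81)·P⁻¹ = [[405, 162], [162, 81]] · [[1, −2], [−2, 5]] = [[81, 0], [0, 81]].

[[81, 0], [0, 81]]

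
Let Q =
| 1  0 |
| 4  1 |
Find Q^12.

Q = I + N where N = [[0, 0], [4, 0]] is strictly lower-triangular, so N^2 = 0.
(I + N)^12 = I + 12·N = [[1, 0], [48, 1]].

[[1, 0], [48, 1]]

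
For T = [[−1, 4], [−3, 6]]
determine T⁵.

tr T = 5 and det T = 6, so the characteristic polynomial is λ² − (5)λ + (6) with roots 3 and 2.
Eigenvectors give P = [[1, 4], [1, 3]] with P⁻¹ = [[−3, 4], [1, −1]], and T = P·diag(3, 2)·P⁻¹.
Then T⁵ = P·diag(243, 32)·P⁻¹ = [[243, 128], [243, 96]] · [[−3, 4], [1, −1]] = [[−601, 844], [−633, 876]].

[[−601, 844], [−633, 876]]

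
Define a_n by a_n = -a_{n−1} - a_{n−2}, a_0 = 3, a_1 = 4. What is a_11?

With companion matrix B = [[-1, -1], [1, 0]], [a_n, a_{n−1}]ᵀ = B·[a_{n−1}, a_{n−2}]ᵀ, so [a_11, a_10]ᵀ = B¹⁰·[a_1, a_0]ᵀ.
B¹⁰ = [[-1, -1], [1, 0]], giving [a_11, a_10]ᵀ = [[-7], [4]].

-7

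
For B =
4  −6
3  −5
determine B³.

[[10, −18], [9, −17]]

tr B = −1 and det B = −2, so the characteristic polynomial is λ² − (−1)λ + (−2) with roots −2 and 1.
Eigenvectors give P = [[1, −2], [1, −1]] with P⁻¹ = [[−1, 2], [−1, 1]], and B = P·diag(−2, 1)·P⁻¹.
Then B³ = P·diag(−8, 1)·P⁻¹ = [[−8, −2], [−8, −1]] · [[−1, 2], [−1, 1]] = [[10, −18], [9, −17]].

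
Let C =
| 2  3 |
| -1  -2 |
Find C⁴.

C² = I (check: tr C = 0 and det C = -1), so C⁴ = I since 4 is even.

[[1, 0], [0, 1]]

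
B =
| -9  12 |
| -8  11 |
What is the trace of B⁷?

tr B = 2 and det B = -3, so the characteristic polynomial is λ² − (2)λ + (-3) with roots -1 and 3.
Eigenvectors give P = [[3, -1], [2, -1]] with P⁻¹ = [[1, -1], [2, -3]], and B = P·diag(-1, 3)·P⁻¹.
Then B⁷ = P·diag(-1, 2187)·P⁻¹ = [[-3, -2187], [-2, -2187]] · [[1, -1], [2, -3]] = [[-4377, 6564], [-4376, 6563]].

2186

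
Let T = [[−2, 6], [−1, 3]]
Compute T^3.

[[−2, 6], [−1, 3]]

T² = T (a projection; rank 1, trace 1), so T^3 = T.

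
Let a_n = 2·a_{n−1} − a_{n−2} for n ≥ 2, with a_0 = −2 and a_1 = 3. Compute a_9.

With companion matrix Q = [[2, −1], [1, 0]], [a_n, a_{n−1}]ᵀ = Q·[a_{n−1}, a_{n−2}]ᵀ, so [a_9, a_8]ᵀ = Q⁸·[a_1, a_0]ᵀ.
Q⁸ = [[9, −8], [8, −7]], giving [a_9, a_8]ᵀ = [[43], [38]].

43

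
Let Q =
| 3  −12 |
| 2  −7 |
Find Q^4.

[[−159, 480], [−80, 241]]

tr Q = −4 and det Q = 3, so the characteristic polynomial is λ² − (−4)λ + (3) with roots −3 and −1.
Eigenvectors give P = [[−2, −3], [−1, −1]] with P⁻¹ = [[1, −3], [−1, 2]], and Q = P·diag(−3, −1)·P⁻¹.
Then Q^4 = P·diag(81, 1)·P⁻¹ = [[−162, −3], [−81, −1]] · [[1, −3], [−1, 2]] = [[−159, 480], [−80, 241]].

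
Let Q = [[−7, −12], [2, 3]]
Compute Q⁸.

[[19681, 39360], [−6560, −13119]]

tr Q = −4 and det Q = 3, so the characteristic polynomial is λ² − (−4)λ + (3) with roots −1 and −3.
Eigenvectors give P = [[−2, 3], [1, −1]] with P⁻¹ = [[1, 3], [1, 2]], and Q = P·diag(−1, −3)·P⁻¹.
Then Q⁸ = P·diag(1, 6561)·P⁻¹ = [[−2, 19683], [1, −6561]] · [[1, 3], [1, 2]] = [[19681, 39360], [−6560, −13119]].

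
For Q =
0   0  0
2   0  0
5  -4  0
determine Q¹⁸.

[[0, 0, 0], [0, 0, 0], [0, 0, 0]]

Q is strictly triangular, hence nilpotent: Q³ = 0, so Q¹⁸ = 0.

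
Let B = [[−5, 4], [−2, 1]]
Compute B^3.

[[−53, 52], [−26, 25]]

tr B = −4 and det B = 3, so the characteristic polynomial is λ² − (−4)λ + (3) with roots −3 and −1.
Eigenvectors give P = [[2, −1], [1, −1]] with P⁻¹ = [[1, −1], [1, −2]], and B = P·diag(−3, −1)·P⁻¹.
Then B^3 = P·diag(−27, −1)·P⁻¹ = [[−54, 1], [−27, 1]] · [[1, −1], [1, −2]] = [[−53, 52], [−26, 25]].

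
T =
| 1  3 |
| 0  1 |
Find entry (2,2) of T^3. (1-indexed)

T = I + N where N = [[0, 3], [0, 0]] is strictly upper-triangular, so N^2 = 0.
(I + N)^3 = I + 3·N = [[1, 9], [0, 1]].

1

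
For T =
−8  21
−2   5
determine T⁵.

[[−218, 651], [−62, 185]]

tr T = −3 and det T = 2, so the characteristic polynomial is λ² − (−3)λ + (2) with roots −1 and −2.
Eigenvectors give P = [[3, −7], [1, −2]] with P⁻¹ = [[−2, 7], [−1, 3]], and T = P·diag(−1, −2)·P⁻¹.
Then T⁵ = P·diag(−1, −32)·P⁻¹ = [[−3, 224], [−1, 64]] · [[−2, 7], [−1, 3]] = [[−218, 651], [−62, 185]].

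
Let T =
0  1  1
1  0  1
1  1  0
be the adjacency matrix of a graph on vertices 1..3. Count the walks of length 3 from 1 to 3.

3

The number of length-3 walks from vertex 1 to vertex 3 is entry (1,3) of T³, where T is the adjacency matrix.
T² = [[2, 1, 1], [1, 2, 1], [1, 1, 2]]
T³ = [[2, 3, 3], [3, 2, 3], [3, 3, 2]]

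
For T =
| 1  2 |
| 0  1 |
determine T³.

T = I + N where N = [[0, 2], [0, 0]] is strictly upper-triangular, so N² = 0.
(I + N)³ = I + 3·N = [[1, 6], [0, 1]].

[[1, 6], [0, 1]]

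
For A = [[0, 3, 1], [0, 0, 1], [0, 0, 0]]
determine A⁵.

A is strictly triangular, hence nilpotent: A³ = 0, so A⁵ = 0.

[[0, 0, 0], [0, 0, 0], [0, 0, 0]]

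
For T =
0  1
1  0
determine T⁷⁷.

T² = I (check: tr T = 0 and det T = -1), so T⁷⁷ = T since 77 is odd.

[[0, 1], [1, 0]]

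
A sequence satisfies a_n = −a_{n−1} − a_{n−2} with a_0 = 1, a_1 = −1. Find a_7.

With companion matrix Q = [[−1, −1], [1, 0]], [a_n, a_{n−1}]ᵀ = Q·[a_{n−1}, a_{n−2}]ᵀ, so [a_7, a_6]ᵀ = Q^6·[a_1, a_0]ᵀ.
Q^6 = [[1, 0], [0, 1]], giving [a_7, a_6]ᵀ = [[−1], [1]].

−1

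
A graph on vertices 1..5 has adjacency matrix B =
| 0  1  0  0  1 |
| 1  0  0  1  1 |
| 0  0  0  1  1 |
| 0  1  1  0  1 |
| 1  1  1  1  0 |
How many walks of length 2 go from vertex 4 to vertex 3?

1

The number of length-2 walks from vertex 4 to vertex 3 is entry (4,3) of B², where B is the adjacency matrix.
B² = [[2, 1, 1, 2, 1], [1, 3, 2, 1, 2], [1, 2, 2, 1, 1], [2, 1, 1, 3, 2], [1, 2, 1, 2, 4]]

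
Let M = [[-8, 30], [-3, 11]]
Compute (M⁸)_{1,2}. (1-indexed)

7650

tr M = 3 and det M = 2, so the characteristic polynomial is λ² − (3)λ + (2) with roots 2 and 1.
Eigenvectors give P = [[3, 10], [1, 3]] with P⁻¹ = [[-3, 10], [1, -3]], and M = P·diag(2, 1)·P⁻¹.
Then M⁸ = P·diag(256, 1)·P⁻¹ = [[768, 10], [256, 3]] · [[-3, 10], [1, -3]] = [[-2294, 7650], [-765, 2551]].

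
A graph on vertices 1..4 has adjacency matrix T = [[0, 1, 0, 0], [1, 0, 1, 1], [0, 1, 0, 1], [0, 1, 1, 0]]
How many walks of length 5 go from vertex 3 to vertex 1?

The number of length-5 walks from vertex 3 to vertex 1 is entry (3,1) of T⁵, where T is the adjacency matrix.
T² = [[1, 0, 1, 1], [0, 3, 1, 1], [1, 1, 2, 1], [1, 1, 1, 2]]
T³ = [[0, 3, 1, 1], [3, 2, 4, 4], [1, 4, 2, 3], [1, 4, 3, 2]]
T⁴ = [[3, 2, 4, 4], [2, 11, 6, 6], [4, 6, 7, 6], [4, 6, 6, 7]]
T⁵ = [[2, 11, 6, 6], [11, 14, 17, 17], [6, 17, 12, 13], [6, 17, 13, 12]]

6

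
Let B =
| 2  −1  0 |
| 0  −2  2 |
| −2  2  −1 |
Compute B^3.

[[12, −8, 2], [4, −24, 22], [−14, 20, −13]]

B^2 = [[4, 0, −2], [−4, 8, −6], [−2, −4, 5]]
B^3 = [[12, −8, 2], [4, −24, 22], [−14, 20, −13]]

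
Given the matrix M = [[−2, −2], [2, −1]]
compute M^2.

[[0, 6], [−6, −3]]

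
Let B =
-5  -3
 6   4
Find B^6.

[[127, 63], [-126, -62]]

tr B = -1 and det B = -2, so the characteristic polynomial is λ² − (-1)λ + (-2) with roots 1 and -2.
Eigenvectors give P = [[-1, -1], [2, 1]] with P⁻¹ = [[1, 1], [-2, -1]], and B = P·diag(1, -2)·P⁻¹.
Then B^6 = P·diag(1, 64)·P⁻¹ = [[-1, -64], [2, 64]] · [[1, 1], [-2, -1]] = [[127, 63], [-126, -62]].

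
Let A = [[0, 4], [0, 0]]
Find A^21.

[[0, 0], [0, 0]]

A is strictly triangular, hence nilpotent: A^2 = 0, so A^21 = 0.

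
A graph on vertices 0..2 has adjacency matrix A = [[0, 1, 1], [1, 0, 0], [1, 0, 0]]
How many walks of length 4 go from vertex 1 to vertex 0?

0

The number of length-4 walks from vertex 1 to vertex 0 is entry (1,0) of A^4, where A is the adjacency matrix.
A^2 = [[2, 0, 0], [0, 1, 1], [0, 1, 1]]
A^3 = [[0, 2, 2], [2, 0, 0], [2, 0, 0]]
A^4 = [[4, 0, 0], [0, 2, 2], [0, 2, 2]]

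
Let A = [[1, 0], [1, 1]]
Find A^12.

[[1, 0], [12, 1]]

A = I + N where N = [[0, 0], [1, 0]] is strictly lower-triangular, so N^2 = 0.
(I + N)^12 = I + 12·N = [[1, 0], [12, 1]].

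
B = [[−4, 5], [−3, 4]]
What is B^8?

[[1, 0], [0, 1]]

B² = I (check: tr B = 0 and det B = −1), so B^8 = I since 8 is even.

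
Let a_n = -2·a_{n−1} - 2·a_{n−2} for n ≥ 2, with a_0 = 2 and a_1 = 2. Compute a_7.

With companion matrix B = [[-2, -2], [1, 0]], [a_n, a_{n−1}]ᵀ = B·[a_{n−1}, a_{n−2}]ᵀ, so [a_7, a_6]ᵀ = B^6·[a_1, a_0]ᵀ.
B^6 = [[-8, -16], [8, 8]], giving [a_7, a_6]ᵀ = [[-48], [32]].

-48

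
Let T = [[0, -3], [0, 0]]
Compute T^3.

[[0, 0], [0, 0]]

T is strictly triangular, hence nilpotent: T^2 = 0, so T^3 = 0.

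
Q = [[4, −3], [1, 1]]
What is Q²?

[[13, −15], [5, −2]]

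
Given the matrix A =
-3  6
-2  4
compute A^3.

A² = A (a projection; rank 1, trace 1), so A^3 = A.

[[-3, 6], [-2, 4]]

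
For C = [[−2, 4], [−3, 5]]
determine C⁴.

tr C = 3 and det C = 2, so the characteristic polynomial is λ² − (3)λ + (2) with roots 1 and 2.
Eigenvectors give P = [[4, 1], [3, 1]] with P⁻¹ = [[1, −1], [−3, 4]], and C = P·diag(1, 2)·P⁻¹.
Then C⁴ = P·diag(1, 16)·P⁻¹ = [[4, 16], [3, 16]] · [[1, −1], [−3, 4]] = [[−44, 60], [−45, 61]].

[[−44, 60], [−45, 61]]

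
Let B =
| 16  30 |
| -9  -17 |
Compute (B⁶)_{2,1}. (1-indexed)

tr B = -1 and det B = -2, so the characteristic polynomial is λ² − (-1)λ + (-2) with roots 1 and -2.
Eigenvectors give P = [[-2, -5], [1, 3]] with P⁻¹ = [[-3, -5], [1, 2]], and B = P·diag(1, -2)·P⁻¹.
Then B⁶ = P·diag(1, 64)·P⁻¹ = [[-2, -320], [1, 192]] · [[-3, -5], [1, 2]] = [[-314, -630], [189, 379]].

189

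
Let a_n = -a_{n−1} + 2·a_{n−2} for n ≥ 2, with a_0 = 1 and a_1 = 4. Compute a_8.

-254

With companion matrix T = [[-1, 2], [1, 0]], [a_n, a_{n−1}]ᵀ = T·[a_{n−1}, a_{n−2}]ᵀ, so [a_8, a_7]ᵀ = T^7·[a_1, a_0]ᵀ.
T^7 = [[-85, 86], [43, -42]], giving [a_8, a_7]ᵀ = [[-254], [130]].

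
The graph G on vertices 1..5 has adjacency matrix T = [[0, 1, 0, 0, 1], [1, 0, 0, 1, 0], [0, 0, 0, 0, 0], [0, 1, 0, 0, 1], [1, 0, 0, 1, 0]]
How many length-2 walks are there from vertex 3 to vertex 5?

The number of length-2 walks from vertex 3 to vertex 5 is entry (3,5) of T², where T is the adjacency matrix.
T² = [[2, 0, 0, 2, 0], [0, 2, 0, 0, 2], [0, 0, 0, 0, 0], [2, 0, 0, 2, 0], [0, 2, 0, 0, 2]]

0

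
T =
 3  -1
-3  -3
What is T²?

[[12, 0], [0, 12]]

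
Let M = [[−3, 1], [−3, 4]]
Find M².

[[6, 1], [−3, 13]]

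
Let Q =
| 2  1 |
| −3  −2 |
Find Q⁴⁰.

Q² = I (check: tr Q = 0 and det Q = −1), so Q⁴⁰ = I since 40 is even.

[[1, 0], [0, 1]]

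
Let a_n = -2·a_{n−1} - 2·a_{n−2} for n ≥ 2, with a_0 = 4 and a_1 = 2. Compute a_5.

-8

With companion matrix M = [[-2, -2], [1, 0]], [a_n, a_{n−1}]ᵀ = M·[a_{n−1}, a_{n−2}]ᵀ, so [a_5, a_4]ᵀ = M⁴·[a_1, a_0]ᵀ.
M⁴ = [[-4, 0], [0, -4]], giving [a_5, a_4]ᵀ = [[-8], [-16]].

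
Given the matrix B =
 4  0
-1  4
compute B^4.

[[256, 0], [-256, 256]]

B^2 = [[16, 0], [-8, 16]]
B^3 = [[64, 0], [-48, 64]]
B^4 = [[256, 0], [-256, 256]]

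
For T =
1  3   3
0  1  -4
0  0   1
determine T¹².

[[1, 36, -756], [0, 1, -48], [0, 0, 1]]

T = I + N where N = [[0, 3, 3], [0, 0, -4], [0, 0, 0]] is strictly upper-triangular, so N³ = 0.
(I + N)¹² = I + 12·N + 66·N² = [[1, 36, -756], [0, 1, -48], [0, 0, 1]].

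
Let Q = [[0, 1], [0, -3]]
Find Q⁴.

Q² = [[0, -3], [0, 9]]
Q³ = [[0, 9], [0, -27]]
Q⁴ = [[0, -27], [0, 81]]

[[0, -27], [0, 81]]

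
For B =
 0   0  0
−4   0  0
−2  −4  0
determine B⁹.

B is strictly triangular, hence nilpotent: B³ = 0, so B⁹ = 0.

[[0, 0, 0], [0, 0, 0], [0, 0, 0]]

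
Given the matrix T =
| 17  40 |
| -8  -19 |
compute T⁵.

tr T = -2 and det T = -3, so the characteristic polynomial is λ² − (-2)λ + (-3) with roots 1 and -3.
Eigenvectors give P = [[5, -2], [-2, 1]] with P⁻¹ = [[1, 2], [2, 5]], and T = P·diag(1, -3)·P⁻¹.
Then T⁵ = P·diag(1, -243)·P⁻¹ = [[5, 486], [-2, -243]] · [[1, 2], [2, 5]] = [[977, 2440], [-488, -1219]].

[[977, 2440], [-488, -1219]]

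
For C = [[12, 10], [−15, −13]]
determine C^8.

tr C = −1 and det C = −6, so the characteristic polynomial is λ² − (−1)λ + (−6) with roots −3 and 2.
Eigenvectors give P = [[−2, −1], [3, 1]] with P⁻¹ = [[1, 1], [−3, −2]], and C = P·diag(−3, 2)·P⁻¹.
Then C^8 = P·diag(6561, 256)·P⁻¹ = [[−13122, −256], [19683, 256]] · [[1, 1], [−3, −2]] = [[−12354, −12610], [18915, 19171]].

[[−12354, −12610], [18915, 19171]]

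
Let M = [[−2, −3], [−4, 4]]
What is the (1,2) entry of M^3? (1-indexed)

M^2 = [[16, −6], [−8, 28]]
M^3 = [[−8, −72], [−96, 136]]

−72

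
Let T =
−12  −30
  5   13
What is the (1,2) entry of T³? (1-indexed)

−210

tr T = 1 and det T = −6, so the characteristic polynomial is λ² − (1)λ + (−6) with roots 3 and −2.
Eigenvectors give P = [[2, 3], [−1, −1]] with P⁻¹ = [[−1, −3], [1, 2]], and T = P·diag(3, −2)·P⁻¹.
Then T³ = P·diag(27, −8)·P⁻¹ = [[54, −24], [−27, 8]] · [[−1, −3], [1, 2]] = [[−78, −210], [35, 97]].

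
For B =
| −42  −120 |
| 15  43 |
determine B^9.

tr B = 1 and det B = −6, so the characteristic polynomial is λ² − (1)λ + (−6) with roots 3 and −2.
Eigenvectors give P = [[−8, 3], [3, −1]] with P⁻¹ = [[1, 3], [3, 8]], and B = P·diag(3, −2)·P⁻¹.
Then B^9 = P·diag(19683, −512)·P⁻¹ = [[−157464, −1536], [59049, 512]] · [[1, 3], [3, 8]] = [[−162072, −484680], [60585, 181243]].

[[−162072, −484680], [60585, 181243]]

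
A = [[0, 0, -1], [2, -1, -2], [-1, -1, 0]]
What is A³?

A² = [[1, 1, 0], [0, 3, 0], [-2, 1, 3]]
A³ = [[2, -1, -3], [6, -3, -6], [-1, -4, 0]]

[[2, -1, -3], [6, -3, -6], [-1, -4, 0]]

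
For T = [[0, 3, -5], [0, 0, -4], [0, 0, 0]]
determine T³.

[[0, 0, 0], [0, 0, 0], [0, 0, 0]]

T is strictly triangular, hence nilpotent: T³ = 0, so T³ = 0.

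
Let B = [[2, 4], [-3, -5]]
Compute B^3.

[[20, 28], [-21, -29]]

tr B = -3 and det B = 2, so the characteristic polynomial is λ² − (-3)λ + (2) with roots -1 and -2.
Eigenvectors give P = [[4, -1], [-3, 1]] with P⁻¹ = [[1, 1], [3, 4]], and B = P·diag(-1, -2)·P⁻¹.
Then B^3 = P·diag(-1, -8)·P⁻¹ = [[-4, 8], [3, -8]] · [[1, 1], [3, 4]] = [[20, 28], [-21, -29]].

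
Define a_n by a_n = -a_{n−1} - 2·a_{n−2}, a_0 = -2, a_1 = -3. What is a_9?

With companion matrix A = [[-1, -2], [1, 0]], [a_n, a_{n−1}]ᵀ = A·[a_{n−1}, a_{n−2}]ᵀ, so [a_9, a_8]ᵀ = A^8·[a_1, a_0]ᵀ.
A^8 = [[-17, -6], [3, -14]], giving [a_9, a_8]ᵀ = [[63], [19]].

63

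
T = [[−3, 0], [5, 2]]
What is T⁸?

[[6561, 0], [−6305, 256]]

tr T = −1 and det T = −6, so the characteristic polynomial is λ² − (−1)λ + (−6) with roots 2 and −3.
Eigenvectors give P = [[0, −1], [1, 1]] with P⁻¹ = [[1, 1], [−1, 0]], and T = P·diag(2, −3)·P⁻¹.
Then T⁸ = P·diag(256, 6561)·P⁻¹ = [[0, −6561], [256, 6561]] · [[1, 1], [−1, 0]] = [[6561, 0], [−6305, 256]].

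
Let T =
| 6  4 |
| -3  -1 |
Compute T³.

tr T = 5 and det T = 6, so the characteristic polynomial is λ² − (5)λ + (6) with roots 3 and 2.
Eigenvectors give P = [[4, 1], [-3, -1]] with P⁻¹ = [[1, 1], [-3, -4]], and T = P·diag(3, 2)·P⁻¹.
Then T³ = P·diag(27, 8)·P⁻¹ = [[108, 8], [-81, -8]] · [[1, 1], [-3, -4]] = [[84, 76], [-57, -49]].

[[84, 76], [-57, -49]]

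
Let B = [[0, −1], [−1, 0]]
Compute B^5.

[[0, −1], [−1, 0]]

B² = I (check: tr B = 0 and det B = −1), so B^5 = B since 5 is odd.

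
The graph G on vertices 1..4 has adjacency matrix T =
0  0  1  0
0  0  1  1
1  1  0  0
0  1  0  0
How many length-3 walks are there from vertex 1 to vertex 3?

The number of length-3 walks from vertex 1 to vertex 3 is entry (1,3) of T^3, where T is the adjacency matrix.
T^2 = [[1, 1, 0, 0], [1, 2, 0, 0], [0, 0, 2, 1], [0, 0, 1, 1]]
T^3 = [[0, 0, 2, 1], [0, 0, 3, 2], [2, 3, 0, 0], [1, 2, 0, 0]]

2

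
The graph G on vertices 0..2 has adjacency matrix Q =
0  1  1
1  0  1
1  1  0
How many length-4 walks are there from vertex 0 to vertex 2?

The number of length-4 walks from vertex 0 to vertex 2 is entry (0,2) of Q⁴, where Q is the adjacency matrix.
Q² = [[2, 1, 1], [1, 2, 1], [1, 1, 2]]
Q³ = [[2, 3, 3], [3, 2, 3], [3, 3, 2]]
Q⁴ = [[6, 5, 5], [5, 6, 5], [5, 5, 6]]

5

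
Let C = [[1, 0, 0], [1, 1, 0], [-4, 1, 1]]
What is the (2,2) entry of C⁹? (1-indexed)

1

C = I + N where N = [[0, 0, 0], [1, 0, 0], [-4, 1, 0]] is strictly lower-triangular, so N³ = 0.
(I + N)⁹ = I + 9·N + 36·N² = [[1, 0, 0], [9, 1, 0], [0, 9, 1]].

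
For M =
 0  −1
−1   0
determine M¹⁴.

[[1, 0], [0, 1]]

M² = I (check: tr M = 0 and det M = −1), so M¹⁴ = I since 14 is even.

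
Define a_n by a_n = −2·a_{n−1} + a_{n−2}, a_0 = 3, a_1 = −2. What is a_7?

With companion matrix T = [[−2, 1], [1, 0]], [a_n, a_{n−1}]ᵀ = T·[a_{n−1}, a_{n−2}]ᵀ, so [a_7, a_6]ᵀ = T⁶·[a_1, a_0]ᵀ.
T⁶ = [[169, −70], [−70, 29]], giving [a_7, a_6]ᵀ = [[−548], [227]].

−548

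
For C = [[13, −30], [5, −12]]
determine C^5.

tr C = 1 and det C = −6, so the characteristic polynomial is λ² − (1)λ + (−6) with roots −2 and 3.
Eigenvectors give P = [[2, 3], [1, 1]] with P⁻¹ = [[−1, 3], [1, −2]], and C = P·diag(−2, 3)·P⁻¹.
Then C^5 = P·diag(−32, 243)·P⁻¹ = [[−64, 729], [−32, 243]] · [[−1, 3], [1, −2]] = [[793, −1650], [275, −582]].

[[793, −1650], [275, −582]]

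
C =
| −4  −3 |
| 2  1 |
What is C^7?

tr C = −3 and det C = 2, so the characteristic polynomial is λ² − (−3)λ + (2) with roots −2 and −1.
Eigenvectors give P = [[3, −1], [−2, 1]] with P⁻¹ = [[1, 1], [2, 3]], and C = P·diag(−2, −1)·P⁻¹.
Then C^7 = P·diag(−128, −1)·P⁻¹ = [[−384, 1], [256, −1]] · [[1, 1], [2, 3]] = [[−382, −381], [254, 253]].

[[−382, −381], [254, 253]]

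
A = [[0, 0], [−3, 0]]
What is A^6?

A is strictly triangular, hence nilpotent: A^2 = 0, so A^6 = 0.

[[0, 0], [0, 0]]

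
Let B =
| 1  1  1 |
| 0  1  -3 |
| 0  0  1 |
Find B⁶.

B = I + N where N = [[0, 1, 1], [0, 0, -3], [0, 0, 0]] is strictly upper-triangular, so N³ = 0.
(I + N)⁶ = I + 6·N + 15·N² = [[1, 6, -39], [0, 1, -18], [0, 0, 1]].

[[1, 6, -39], [0, 1, -18], [0, 0, 1]]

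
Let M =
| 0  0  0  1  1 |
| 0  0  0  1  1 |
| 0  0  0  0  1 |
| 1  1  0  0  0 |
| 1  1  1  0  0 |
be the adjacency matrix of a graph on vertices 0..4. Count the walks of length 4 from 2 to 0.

5

The number of length-4 walks from vertex 2 to vertex 0 is entry (2,0) of M⁴, where M is the adjacency matrix.
M² = [[2, 2, 1, 0, 0], [2, 2, 1, 0, 0], [1, 1, 1, 0, 0], [0, 0, 0, 2, 2], [0, 0, 0, 2, 3]]
M³ = [[0, 0, 0, 4, 5], [0, 0, 0, 4, 5], [0, 0, 0, 2, 3], [4, 4, 2, 0, 0], [5, 5, 3, 0, 0]]
M⁴ = [[9, 9, 5, 0, 0], [9, 9, 5, 0, 0], [5, 5, 3, 0, 0], [0, 0, 0, 8, 10], [0, 0, 0, 10, 13]]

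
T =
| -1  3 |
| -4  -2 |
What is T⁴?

[[13, 171], [-228, -44]]

T² = [[-11, -9], [12, -8]]
T³ = [[47, -15], [20, 52]]
T⁴ = [[13, 171], [-228, -44]]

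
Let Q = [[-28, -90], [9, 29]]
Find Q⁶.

tr Q = 1 and det Q = -2, so the characteristic polynomial is λ² − (1)λ + (-2) with roots 2 and -1.
Eigenvectors give P = [[-3, 10], [1, -3]] with P⁻¹ = [[3, 10], [1, 3]], and Q = P·diag(2, -1)·P⁻¹.
Then Q⁶ = P·diag(64, 1)·P⁻¹ = [[-192, 10], [64, -3]] · [[3, 10], [1, 3]] = [[-566, -1890], [189, 631]].

[[-566, -1890], [189, 631]]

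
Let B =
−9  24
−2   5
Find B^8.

tr B = −4 and det B = 3, so the characteristic polynomial is λ² − (−4)λ + (3) with roots −3 and −1.
Eigenvectors give P = [[4, 3], [1, 1]] with P⁻¹ = [[1, −3], [−1, 4]], and B = P·diag(−3, −1)·P⁻¹.
Then B^8 = P·diag(6561, 1)·P⁻¹ = [[26244, 3], [6561, 1]] · [[1, −3], [−1, 4]] = [[26241, −78720], [6560, −19679]].

[[26241, −78720], [6560, −19679]]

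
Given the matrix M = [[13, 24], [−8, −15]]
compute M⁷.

[[6565, 13128], [−4376, −8751]]

tr M = −2 and det M = −3, so the characteristic polynomial is λ² − (−2)λ + (−3) with roots −3 and 1.
Eigenvectors give P = [[−3, −2], [2, 1]] with P⁻¹ = [[1, 2], [−2, −3]], and M = P·diag(−3, 1)·P⁻¹.
Then M⁷ = P·diag(−2187, 1)·P⁻¹ = [[6561, −2], [−4374, 1]] · [[1, 2], [−2, −3]] = [[6565, 13128], [−4376, −8751]].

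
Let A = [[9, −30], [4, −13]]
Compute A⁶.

[[−3639, 10920], [−1456, 4369]]

tr A = −4 and det A = 3, so the characteristic polynomial is λ² − (−4)λ + (3) with roots −1 and −3.
Eigenvectors give P = [[3, −5], [1, −2]] with P⁻¹ = [[2, −5], [1, −3]], and A = P·diag(−1, −3)·P⁻¹.
Then A⁶ = P·diag(1, 729)·P⁻¹ = [[3, −3645], [1, −1458]] · [[2, −5], [1, −3]] = [[−3639, 10920], [−1456, 4369]].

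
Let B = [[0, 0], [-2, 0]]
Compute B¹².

[[0, 0], [0, 0]]

B is strictly triangular, hence nilpotent: B² = 0, so B¹² = 0.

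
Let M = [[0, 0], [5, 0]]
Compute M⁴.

M is strictly triangular, hence nilpotent: M² = 0, so M⁴ = 0.

[[0, 0], [0, 0]]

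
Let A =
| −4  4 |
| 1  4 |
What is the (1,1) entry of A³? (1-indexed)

−80

A² = [[20, 0], [0, 20]]
A³ = [[−80, 80], [20, 80]]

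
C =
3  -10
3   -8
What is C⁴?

[[-309, 650], [-195, 406]]

tr C = -5 and det C = 6, so the characteristic polynomial is λ² − (-5)λ + (6) with roots -2 and -3.
Eigenvectors give P = [[2, -5], [1, -3]] with P⁻¹ = [[3, -5], [1, -2]], and C = P·diag(-2, -3)·P⁻¹.
Then C⁴ = P·diag(16, 81)·P⁻¹ = [[32, -405], [16, -243]] · [[3, -5], [1, -2]] = [[-309, 650], [-195, 406]].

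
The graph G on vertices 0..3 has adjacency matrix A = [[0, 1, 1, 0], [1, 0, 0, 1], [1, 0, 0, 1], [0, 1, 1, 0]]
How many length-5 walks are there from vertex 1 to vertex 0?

The number of length-5 walks from vertex 1 to vertex 0 is entry (1,0) of A⁵, where A is the adjacency matrix.
A² = [[2, 0, 0, 2], [0, 2, 2, 0], [0, 2, 2, 0], [2, 0, 0, 2]]
A³ = [[0, 4, 4, 0], [4, 0, 0, 4], [4, 0, 0, 4], [0, 4, 4, 0]]
A⁴ = [[8, 0, 0, 8], [0, 8, 8, 0], [0, 8, 8, 0], [8, 0, 0, 8]]
A⁵ = [[0, 16, 16, 0], [16, 0, 0, 16], [16, 0, 0, 16], [0, 16, 16, 0]]

16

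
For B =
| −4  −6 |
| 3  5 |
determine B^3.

tr B = 1 and det B = −2, so the characteristic polynomial is λ² − (1)λ + (−2) with roots 2 and −1.
Eigenvectors give P = [[−1, 2], [1, −1]] with P⁻¹ = [[1, 2], [1, 1]], and B = P·diag(2, −1)·P⁻¹.
Then B^3 = P·diag(8, −1)·P⁻¹ = [[−8, −2], [8, 1]] · [[1, 2], [1, 1]] = [[−10, −18], [9, 17]].

[[−10, −18], [9, 17]]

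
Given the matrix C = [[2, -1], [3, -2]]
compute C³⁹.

[[2, -1], [3, -2]]

C² = I (check: tr C = 0 and det C = -1), so C³⁹ = C since 39 is odd.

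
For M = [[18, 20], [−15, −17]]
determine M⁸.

tr M = 1 and det M = −6, so the characteristic polynomial is λ² − (1)λ + (−6) with roots 3 and −2.
Eigenvectors give P = [[4, −1], [−3, 1]] with P⁻¹ = [[1, 1], [3, 4]], and M = P·diag(3, −2)·P⁻¹.
Then M⁸ = P·diag(6561, 256)·P⁻¹ = [[26244, −256], [−19683, 256]] · [[1, 1], [3, 4]] = [[25476, 25220], [−18915, −18659]].

[[25476, 25220], [−18915, −18659]]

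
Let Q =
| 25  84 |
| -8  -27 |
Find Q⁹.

tr Q = -2 and det Q = -3, so the characteristic polynomial is λ² − (-2)λ + (-3) with roots -3 and 1.
Eigenvectors give P = [[-3, -7], [1, 2]] with P⁻¹ = [[2, 7], [-1, -3]], and Q = P·diag(-3, 1)·P⁻¹.
Then Q⁹ = P·diag(-19683, 1)·P⁻¹ = [[59049, -7], [-19683, 2]] · [[2, 7], [-1, -3]] = [[118105, 413364], [-39368, -137787]].

[[118105, 413364], [-39368, -137787]]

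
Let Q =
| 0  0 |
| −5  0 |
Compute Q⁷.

Q is strictly triangular, hence nilpotent: Q² = 0, so Q⁷ = 0.

[[0, 0], [0, 0]]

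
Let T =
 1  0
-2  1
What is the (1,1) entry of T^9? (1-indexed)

1

T = I + N where N = [[0, 0], [-2, 0]] is strictly lower-triangular, so N^2 = 0.
(I + N)^9 = I + 9·N = [[1, 0], [-18, 1]].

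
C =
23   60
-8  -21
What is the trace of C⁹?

tr C = 2 and det C = -3, so the characteristic polynomial is λ² − (2)λ + (-3) with roots 3 and -1.
Eigenvectors give P = [[3, -5], [-1, 2]] with P⁻¹ = [[2, 5], [1, 3]], and C = P·diag(3, -1)·P⁻¹.
Then C⁹ = P·diag(19683, -1)·P⁻¹ = [[59049, 5], [-19683, -2]] · [[2, 5], [1, 3]] = [[118103, 295260], [-39368, -98421]].

19682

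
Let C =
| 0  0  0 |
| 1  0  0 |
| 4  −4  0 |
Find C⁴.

[[0, 0, 0], [0, 0, 0], [0, 0, 0]]

C is strictly triangular, hence nilpotent: C³ = 0, so C⁴ = 0.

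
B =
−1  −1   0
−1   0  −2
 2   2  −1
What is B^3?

[[1, 2, −4], [10, 7, 4], [4, 0, 11]]

B^2 = [[2, 1, 2], [−3, −3, 2], [−6, −4, −3]]
B^3 = [[1, 2, −4], [10, 7, 4], [4, 0, 11]]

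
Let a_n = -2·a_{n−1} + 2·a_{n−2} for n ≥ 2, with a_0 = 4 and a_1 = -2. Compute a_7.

With companion matrix A = [[-2, 2], [1, 0]], [a_n, a_{n−1}]ᵀ = A·[a_{n−1}, a_{n−2}]ᵀ, so [a_7, a_6]ᵀ = A⁶·[a_1, a_0]ᵀ.
A⁶ = [[328, -240], [-120, 88]], giving [a_7, a_6]ᵀ = [[-1616], [592]].

-1616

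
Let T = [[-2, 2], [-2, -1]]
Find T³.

[[12, 6], [-6, 15]]

T² = [[0, -6], [6, -3]]
T³ = [[12, 6], [-6, 15]]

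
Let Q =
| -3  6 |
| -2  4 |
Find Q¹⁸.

Q² = Q (a projection; rank 1, trace 1), so Q¹⁸ = Q.

[[-3, 6], [-2, 4]]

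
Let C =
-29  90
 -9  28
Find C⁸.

[[2551, -7650], [765, -2294]]

tr C = -1 and det C = -2, so the characteristic polynomial is λ² − (-1)λ + (-2) with roots -2 and 1.
Eigenvectors give P = [[10, 3], [3, 1]] with P⁻¹ = [[1, -3], [-3, 10]], and C = P·diag(-2, 1)·P⁻¹.
Then C⁸ = P·diag(256, 1)·P⁻¹ = [[2560, 3], [768, 1]] · [[1, -3], [-3, 10]] = [[2551, -7650], [765, -2294]].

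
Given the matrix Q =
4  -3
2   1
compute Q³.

[[10, -45], [30, -35]]

Q² = [[10, -15], [10, -5]]
Q³ = [[10, -45], [30, -35]]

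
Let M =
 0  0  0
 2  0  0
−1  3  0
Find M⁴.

M is strictly triangular, hence nilpotent: M³ = 0, so M⁴ = 0.

[[0, 0, 0], [0, 0, 0], [0, 0, 0]]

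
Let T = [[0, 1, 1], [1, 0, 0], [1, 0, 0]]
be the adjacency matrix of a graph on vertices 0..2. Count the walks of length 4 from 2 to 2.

The number of length-4 walks from vertex 2 to vertex 2 is entry (2,2) of T⁴, where T is the adjacency matrix.
T² = [[2, 0, 0], [0, 1, 1], [0, 1, 1]]
T³ = [[0, 2, 2], [2, 0, 0], [2, 0, 0]]
T⁴ = [[4, 0, 0], [0, 2, 2], [0, 2, 2]]

2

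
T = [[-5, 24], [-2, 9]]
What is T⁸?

[[-19679, 78720], [-6560, 26241]]

tr T = 4 and det T = 3, so the characteristic polynomial is λ² − (4)λ + (3) with roots 3 and 1.
Eigenvectors give P = [[3, 4], [1, 1]] with P⁻¹ = [[-1, 4], [1, -3]], and T = P·diag(3, 1)·P⁻¹.
Then T⁸ = P·diag(6561, 1)·P⁻¹ = [[19683, 4], [6561, 1]] · [[-1, 4], [1, -3]] = [[-19679, 78720], [-6560, 26241]].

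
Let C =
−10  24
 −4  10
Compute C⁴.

tr C = 0 and det C = −4, so the characteristic polynomial is λ² − (0)λ + (−4) with roots 2 and −2.
Eigenvectors give P = [[−2, 3], [−1, 1]] with P⁻¹ = [[1, −3], [1, −2]], and C = P·diag(2, −2)·P⁻¹.
Then C⁴ = P·diag(16, 16)·P⁻¹ = [[−32, 48], [−16, 16]] · [[1, −3], [1, −2]] = [[16, 0], [0, 16]].

[[16, 0], [0, 16]]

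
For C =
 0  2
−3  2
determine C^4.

C^2 = [[−6, 4], [−6, −2]]
C^3 = [[−12, −4], [6, −16]]
C^4 = [[12, −32], [48, −20]]

[[12, −32], [48, −20]]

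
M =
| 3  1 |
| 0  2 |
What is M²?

[[9, 5], [0, 4]]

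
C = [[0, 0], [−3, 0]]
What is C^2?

[[0, 0], [0, 0]]

C is strictly triangular, hence nilpotent: C^2 = 0, so C^2 = 0.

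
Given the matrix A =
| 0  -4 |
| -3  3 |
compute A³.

[[36, -84], [-63, 99]]

A² = [[12, -12], [-9, 21]]
A³ = [[36, -84], [-63, 99]]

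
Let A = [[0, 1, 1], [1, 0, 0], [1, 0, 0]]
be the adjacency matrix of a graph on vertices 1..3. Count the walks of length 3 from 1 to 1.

The number of length-3 walks from vertex 1 to vertex 1 is entry (1,1) of A^3, where A is the adjacency matrix.
A^2 = [[2, 0, 0], [0, 1, 1], [0, 1, 1]]
A^3 = [[0, 2, 2], [2, 0, 0], [2, 0, 0]]

0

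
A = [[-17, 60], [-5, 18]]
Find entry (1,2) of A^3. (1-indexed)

420

tr A = 1 and det A = -6, so the characteristic polynomial is λ² − (1)λ + (-6) with roots -2 and 3.
Eigenvectors give P = [[4, -3], [1, -1]] with P⁻¹ = [[1, -3], [1, -4]], and A = P·diag(-2, 3)·P⁻¹.
Then A^3 = P·diag(-8, 27)·P⁻¹ = [[-32, -81], [-8, -27]] · [[1, -3], [1, -4]] = [[-113, 420], [-35, 132]].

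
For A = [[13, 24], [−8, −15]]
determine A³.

[[85, 168], [−56, −111]]

tr A = −2 and det A = −3, so the characteristic polynomial is λ² − (−2)λ + (−3) with roots −3 and 1.
Eigenvectors give P = [[−3, −2], [2, 1]] with P⁻¹ = [[1, 2], [−2, −3]], and A = P·diag(−3, 1)·P⁻¹.
Then A³ = P·diag(−27, 1)·P⁻¹ = [[81, −2], [−54, 1]] · [[1, 2], [−2, −3]] = [[85, 168], [−56, −111]].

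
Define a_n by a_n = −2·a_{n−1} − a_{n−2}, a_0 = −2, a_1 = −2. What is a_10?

With companion matrix A = [[−2, −1], [1, 0]], [a_n, a_{n−1}]ᵀ = A·[a_{n−1}, a_{n−2}]ᵀ, so [a_10, a_9]ᵀ = A⁹·[a_1, a_0]ᵀ.
A⁹ = [[−10, −9], [9, 8]], giving [a_10, a_9]ᵀ = [[38], [−34]].

38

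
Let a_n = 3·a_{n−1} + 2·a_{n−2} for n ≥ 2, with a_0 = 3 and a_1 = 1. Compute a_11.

761549

With companion matrix A = [[3, 2], [1, 0]], [a_n, a_{n−1}]ᵀ = A·[a_{n−1}, a_{n−2}]ᵀ, so [a_11, a_10]ᵀ = A¹⁰·[a_1, a_0]ᵀ.
A¹⁰ = [[283667, 159294], [79647, 44726]], giving [a_11, a_10]ᵀ = [[761549], [213825]].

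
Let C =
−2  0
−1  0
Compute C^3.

[[−8, 0], [−4, 0]]

C^2 = [[4, 0], [2, 0]]
C^3 = [[−8, 0], [−4, 0]]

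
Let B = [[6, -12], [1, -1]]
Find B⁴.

[[276, -780], [65, -179]]

tr B = 5 and det B = 6, so the characteristic polynomial is λ² − (5)λ + (6) with roots 3 and 2.
Eigenvectors give P = [[-4, -3], [-1, -1]] with P⁻¹ = [[-1, 3], [1, -4]], and B = P·diag(3, 2)·P⁻¹.
Then B⁴ = P·diag(81, 16)·P⁻¹ = [[-324, -48], [-81, -16]] · [[-1, 3], [1, -4]] = [[276, -780], [65, -179]].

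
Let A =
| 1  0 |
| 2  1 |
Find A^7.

[[1, 0], [14, 1]]

A = I + N where N = [[0, 0], [2, 0]] is strictly lower-triangular, so N^2 = 0.
(I + N)^7 = I + 7·N = [[1, 0], [14, 1]].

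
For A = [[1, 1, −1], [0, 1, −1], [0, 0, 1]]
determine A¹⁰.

[[1, 10, −55], [0, 1, −10], [0, 0, 1]]

A = I + N where N = [[0, 1, −1], [0, 0, −1], [0, 0, 0]] is strictly upper-triangular, so N³ = 0.
(I + N)¹⁰ = I + 10·N + 45·N² = [[1, 10, −55], [0, 1, −10], [0, 0, 1]].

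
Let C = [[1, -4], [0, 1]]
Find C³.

[[1, -12], [0, 1]]

C = I + N where N = [[0, -4], [0, 0]] is strictly upper-triangular, so N² = 0.
(I + N)³ = I + 3·N = [[1, -12], [0, 1]].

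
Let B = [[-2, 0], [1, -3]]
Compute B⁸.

tr B = -5 and det B = 6, so the characteristic polynomial is λ² − (-5)λ + (6) with roots -2 and -3.
Eigenvectors give P = [[-1, 0], [-1, 1]] with P⁻¹ = [[-1, 0], [-1, 1]], and B = P·diag(-2, -3)·P⁻¹.
Then B⁸ = P·diag(256, 6561)·P⁻¹ = [[-256, 0], [-256, 6561]] · [[-1, 0], [-1, 1]] = [[256, 0], [-6305, 6561]].

[[256, 0], [-6305, 6561]]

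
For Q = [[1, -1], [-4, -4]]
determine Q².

[[5, 3], [12, 20]]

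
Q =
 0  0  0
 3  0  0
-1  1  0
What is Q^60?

[[0, 0, 0], [0, 0, 0], [0, 0, 0]]

Q is strictly triangular, hence nilpotent: Q^3 = 0, so Q^60 = 0.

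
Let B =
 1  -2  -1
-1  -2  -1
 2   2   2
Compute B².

[[1, 0, -1], [-1, 4, 1], [4, -4, 0]]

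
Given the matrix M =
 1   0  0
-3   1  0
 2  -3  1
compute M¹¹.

[[1, 0, 0], [-33, 1, 0], [517, -33, 1]]

M = I + N where N = [[0, 0, 0], [-3, 0, 0], [2, -3, 0]] is strictly lower-triangular, so N³ = 0.
(I + N)¹¹ = I + 11·N + 55·N² = [[1, 0, 0], [-33, 1, 0], [517, -33, 1]].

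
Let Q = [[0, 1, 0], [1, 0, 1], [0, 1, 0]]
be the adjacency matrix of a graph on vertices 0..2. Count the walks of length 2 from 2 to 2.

The number of length-2 walks from vertex 2 to vertex 2 is entry (2,2) of Q², where Q is the adjacency matrix.
Q² = [[1, 0, 1], [0, 2, 0], [1, 0, 1]]

1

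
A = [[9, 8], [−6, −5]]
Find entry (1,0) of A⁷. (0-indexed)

tr A = 4 and det A = 3, so the characteristic polynomial is λ² − (4)λ + (3) with roots 1 and 3.
Eigenvectors give P = [[1, −4], [−1, 3]] with P⁻¹ = [[−3, −4], [−1, −1]], and A = P·diag(1, 3)·P⁻¹.
Then A⁷ = P·diag(1, 2187)·P⁻¹ = [[1, −8748], [−1, 6561]] · [[−3, −4], [−1, −1]] = [[8745, 8744], [−6558, −6557]].

−6558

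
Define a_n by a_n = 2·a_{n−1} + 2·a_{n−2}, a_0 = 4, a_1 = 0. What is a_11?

53504

With companion matrix M = [[2, 2], [1, 0]], [a_n, a_{n−1}]ᵀ = M·[a_{n−1}, a_{n−2}]ᵀ, so [a_11, a_10]ᵀ = M^10·[a_1, a_0]ᵀ.
M^10 = [[18272, 13376], [6688, 4896]], giving [a_11, a_10]ᵀ = [[53504], [19584]].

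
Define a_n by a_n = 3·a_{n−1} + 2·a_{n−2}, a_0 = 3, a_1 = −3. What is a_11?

With companion matrix B = [[3, 2], [1, 0]], [a_n, a_{n−1}]ᵀ = B·[a_{n−1}, a_{n−2}]ᵀ, so [a_11, a_10]ᵀ = B¹⁰·[a_1, a_0]ᵀ.
B¹⁰ = [[283667, 159294], [79647, 44726]], giving [a_11, a_10]ᵀ = [[−373119], [−104763]].

−373119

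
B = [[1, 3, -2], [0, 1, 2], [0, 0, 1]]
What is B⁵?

B = I + N where N = [[0, 3, -2], [0, 0, 2], [0, 0, 0]] is strictly upper-triangular, so N³ = 0.
(I + N)⁵ = I + 5·N + 10·N² = [[1, 15, 50], [0, 1, 10], [0, 0, 1]].

[[1, 15, 50], [0, 1, 10], [0, 0, 1]]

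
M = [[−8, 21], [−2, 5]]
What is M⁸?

tr M = −3 and det M = 2, so the characteristic polynomial is λ² − (−3)λ + (2) with roots −1 and −2.
Eigenvectors give P = [[3, −7], [1, −2]] with P⁻¹ = [[−2, 7], [−1, 3]], and M = P·diag(−1, −2)·P⁻¹.
Then M⁸ = P·diag(1, 256)·P⁻¹ = [[3, −1792], [1, −512]] · [[−2, 7], [−1, 3]] = [[1786, −5355], [510, −1529]].

[[1786, −5355], [510, −1529]]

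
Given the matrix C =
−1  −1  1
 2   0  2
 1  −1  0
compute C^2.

[[0, 0, −3], [0, −4, 2], [−3, −1, −1]]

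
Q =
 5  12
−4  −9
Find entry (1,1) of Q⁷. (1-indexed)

tr Q = −4 and det Q = 3, so the characteristic polynomial is λ² − (−4)λ + (3) with roots −1 and −3.
Eigenvectors give P = [[−2, −3], [1, 2]] with P⁻¹ = [[−2, −3], [1, 2]], and Q = P·diag(−1, −3)·P⁻¹.
Then Q⁷ = P·diag(−1, −2187)·P⁻¹ = [[2, 6561], [−1, −4374]] · [[−2, −3], [1, 2]] = [[6557, 13116], [−4372, −8745]].

6557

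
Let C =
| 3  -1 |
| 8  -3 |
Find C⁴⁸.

C² = I (check: tr C = 0 and det C = -1), so C⁴⁸ = I since 48 is even.

[[1, 0], [0, 1]]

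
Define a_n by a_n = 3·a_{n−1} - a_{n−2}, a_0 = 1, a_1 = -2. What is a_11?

With companion matrix Q = [[3, -1], [1, 0]], [a_n, a_{n−1}]ᵀ = Q·[a_{n−1}, a_{n−2}]ᵀ, so [a_11, a_10]ᵀ = Q^10·[a_1, a_0]ᵀ.
Q^10 = [[17711, -6765], [6765, -2584]], giving [a_11, a_10]ᵀ = [[-42187], [-16114]].

-42187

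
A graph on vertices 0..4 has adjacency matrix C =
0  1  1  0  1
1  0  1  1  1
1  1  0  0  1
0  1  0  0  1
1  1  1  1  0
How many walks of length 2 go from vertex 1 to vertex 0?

2

The number of length-2 walks from vertex 1 to vertex 0 is entry (1,0) of C², where C is the adjacency matrix.
C² = [[3, 2, 2, 2, 2], [2, 4, 2, 1, 3], [2, 2, 3, 2, 2], [2, 1, 2, 2, 1], [2, 3, 2, 1, 4]]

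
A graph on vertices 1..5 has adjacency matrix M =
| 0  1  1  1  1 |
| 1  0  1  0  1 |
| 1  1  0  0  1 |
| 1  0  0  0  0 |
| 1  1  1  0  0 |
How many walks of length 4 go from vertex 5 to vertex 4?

The number of length-4 walks from vertex 5 to vertex 4 is entry (5,4) of M⁴, where M is the adjacency matrix.
M² = [[4, 2, 2, 0, 2], [2, 3, 2, 1, 2], [2, 2, 3, 1, 2], [0, 1, 1, 1, 1], [2, 2, 2, 1, 3]]
M³ = [[6, 8, 8, 4, 8], [8, 6, 7, 2, 7], [8, 7, 6, 2, 7], [4, 2, 2, 0, 2], [8, 7, 7, 2, 6]]
M⁴ = [[28, 22, 22, 6, 22], [22, 22, 21, 8, 21], [22, 21, 22, 8, 21], [6, 8, 8, 4, 8], [22, 21, 21, 8, 22]]

8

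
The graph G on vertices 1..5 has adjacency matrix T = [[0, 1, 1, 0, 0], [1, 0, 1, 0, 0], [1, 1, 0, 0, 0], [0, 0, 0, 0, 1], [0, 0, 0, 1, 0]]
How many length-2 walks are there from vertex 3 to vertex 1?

The number of length-2 walks from vertex 3 to vertex 1 is entry (3,1) of T^2, where T is the adjacency matrix.
T^2 = [[2, 1, 1, 0, 0], [1, 2, 1, 0, 0], [1, 1, 2, 0, 0], [0, 0, 0, 1, 0], [0, 0, 0, 0, 1]]

1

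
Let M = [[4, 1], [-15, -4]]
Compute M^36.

M² = I (check: tr M = 0 and det M = -1), so M^36 = I since 36 is even.

[[1, 0], [0, 1]]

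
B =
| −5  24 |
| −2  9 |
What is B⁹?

[[−59045, 236184], [−19682, 78729]]

tr B = 4 and det B = 3, so the characteristic polynomial is λ² − (4)λ + (3) with roots 3 and 1.
Eigenvectors give P = [[3, 4], [1, 1]] with P⁻¹ = [[−1, 4], [1, −3]], and B = P·diag(3, 1)·P⁻¹.
Then B⁹ = P·diag(19683, 1)·P⁻¹ = [[59049, 4], [19683, 1]] · [[−1, 4], [1, −3]] = [[−59045, 236184], [−19682, 78729]].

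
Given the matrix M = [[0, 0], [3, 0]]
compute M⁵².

M is strictly triangular, hence nilpotent: M² = 0, so M⁵² = 0.

[[0, 0], [0, 0]]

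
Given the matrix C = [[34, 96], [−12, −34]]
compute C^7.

[[2176, 6144], [−768, −2176]]

tr C = 0 and det C = −4, so the characteristic polynomial is λ² − (0)λ + (−4) with roots −2 and 2.
Eigenvectors give P = [[−8, −3], [3, 1]] with P⁻¹ = [[1, 3], [−3, −8]], and C = P·diag(−2, 2)·P⁻¹.
Then C^7 = P·diag(−128, 128)·P⁻¹ = [[1024, −384], [−384, 128]] · [[1, 3], [−3, −8]] = [[2176, 6144], [−768, −2176]].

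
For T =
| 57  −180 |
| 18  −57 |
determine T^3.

[[513, −1620], [162, −513]]

tr T = 0 and det T = −9, so the characteristic polynomial is λ² − (0)λ + (−9) with roots −3 and 3.
Eigenvectors give P = [[3, 10], [1, 3]] with P⁻¹ = [[−3, 10], [1, −3]], and T = P·diag(−3, 3)·P⁻¹.
Then T^3 = P·diag(−27, 27)·P⁻¹ = [[−81, 270], [−27, 81]] · [[−3, 10], [1, −3]] = [[513, −1620], [162, −513]].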